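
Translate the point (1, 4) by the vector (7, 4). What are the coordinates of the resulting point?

Translation by (7, 4) (homogeneous matrix [[1, 0, 7], [0, 1, 4], [0, 0, 1]]):
x' = 1 + 7 = 8
y' = 4 + 4 = 8
Result: (8, 8)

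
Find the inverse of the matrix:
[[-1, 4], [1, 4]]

For [[a,b],[c,d]], inverse = (1/det)·[[d,-b],[-c,a]]
det = (-1)(4) - (4)(1) = -4 - 4 = -8
Inverse = (1/-8)·[[4, -4], [-1, -1]]
= [[-1/2, 1/2], [1/8, 1/8]]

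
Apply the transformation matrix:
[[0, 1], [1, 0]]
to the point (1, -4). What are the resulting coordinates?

Matrix multiplication:
[[0, 1], [1, 0]] × [1, -4]ᵀ
= [(0)(1) + (1)(-4), (1)(1) + (0)(-4)]ᵀ
= [-4, 1]ᵀ
Result: (-4, 1)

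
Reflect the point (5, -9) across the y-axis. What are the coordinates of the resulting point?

Reflection across y-axis: (5, -9) → (-5, -9)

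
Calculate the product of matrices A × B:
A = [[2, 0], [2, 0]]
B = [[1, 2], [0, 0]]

Matrix multiplication:
C[0][0] = 2×1 + 0×0 = 2
C[0][1] = 2×2 + 0×0 = 4
C[1][0] = 2×1 + 0×0 = 2
C[1][1] = 2×2 + 0×0 = 4
Result: [[2, 4], [2, 4]]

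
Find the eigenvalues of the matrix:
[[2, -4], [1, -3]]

Characteristic equation: det(A - λI) = 0
λ² - (trace)λ + (det) = 0
trace = 2 + -3 = -1, det = (2)(-3) - (-4)(1) = -2
λ² - (-1)λ + (-2) = 0
λ = (-1 ± √((-1)² - 4·(-2))) / 2 = (-1 ± √9) / 2
Solving: λ = -2, 1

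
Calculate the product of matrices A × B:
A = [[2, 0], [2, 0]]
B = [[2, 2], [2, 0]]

Matrix multiplication:
C[0][0] = 2×2 + 0×2 = 4
C[0][1] = 2×2 + 0×0 = 4
C[1][0] = 2×2 + 0×2 = 4
C[1][1] = 2×2 + 0×0 = 4
Result: [[4, 4], [4, 4]]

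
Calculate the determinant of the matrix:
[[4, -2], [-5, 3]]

For a 2×2 matrix [[a, b], [c, d]], det = ad - bc
det = (4)(3) - (-2)(-5) = 12 - 10 = 2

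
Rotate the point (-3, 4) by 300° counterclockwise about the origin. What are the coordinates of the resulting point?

Rotation matrix for 300°: [[cos 300°, -sin 300°], [sin 300°, cos 300°]] ≈ [[0.500000, 0.866025], [-0.866025, 0.500000]]
[[0.500000, 0.866025], [-0.866025, 0.500000]] × [-3, 4]ᵀ ≈ [1.9641, 4.5981]ᵀ
Result: (1.9641, 4.5981)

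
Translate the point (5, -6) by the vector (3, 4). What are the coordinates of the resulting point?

Translation by (3, 4) (homogeneous matrix [[1, 0, 3], [0, 1, 4], [0, 0, 1]]):
x' = 5 + 3 = 8
y' = -6 + 4 = -2
Result: (8, -2)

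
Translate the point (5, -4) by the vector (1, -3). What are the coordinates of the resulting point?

Translation by (1, -3) (homogeneous matrix [[1, 0, 1], [0, 1, -3], [0, 0, 1]]):
x' = 5 + 1 = 6
y' = -4 + -3 = -7
Result: (6, -7)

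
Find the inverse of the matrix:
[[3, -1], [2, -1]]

For [[a,b],[c,d]], inverse = (1/det)·[[d,-b],[-c,a]]
det = (3)(-1) - (-1)(2) = -3 - -2 = -1
Inverse = (1/-1)·[[-1, 1], [-2, 3]]
= [[1, -1], [2, -3]]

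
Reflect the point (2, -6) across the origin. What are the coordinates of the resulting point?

Reflection across origin: (2, -6) → (-2, 6)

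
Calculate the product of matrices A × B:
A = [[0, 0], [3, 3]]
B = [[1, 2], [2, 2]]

Matrix multiplication:
C[0][0] = 0×1 + 0×2 = 0
C[0][1] = 0×2 + 0×2 = 0
C[1][0] = 3×1 + 3×2 = 9
C[1][1] = 3×2 + 3×2 = 12
Result: [[0, 0], [9, 12]]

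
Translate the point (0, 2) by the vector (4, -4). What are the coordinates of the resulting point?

Translation by (4, -4) (homogeneous matrix [[1, 0, 4], [0, 1, -4], [0, 0, 1]]):
x' = 0 + 4 = 4
y' = 2 + -4 = -2
Result: (4, -2)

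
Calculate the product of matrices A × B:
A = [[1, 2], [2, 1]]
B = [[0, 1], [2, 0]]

Matrix multiplication:
C[0][0] = 1×0 + 2×2 = 4
C[0][1] = 1×1 + 2×0 = 1
C[1][0] = 2×0 + 1×2 = 2
C[1][1] = 2×1 + 1×0 = 2
Result: [[4, 1], [2, 2]]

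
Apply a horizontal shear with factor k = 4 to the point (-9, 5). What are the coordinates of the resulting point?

Shear matrix for horizontal shear with factor k = 4:
[[1, 4], [0, 1]]
Result: (-9, 5) → (11, 5)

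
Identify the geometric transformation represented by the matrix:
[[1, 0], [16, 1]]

This matrix represents: vertical shear with factor 16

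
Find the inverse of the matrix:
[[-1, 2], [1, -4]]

For [[a,b],[c,d]], inverse = (1/det)·[[d,-b],[-c,a]]
det = (-1)(-4) - (2)(1) = 4 - 2 = 2
Inverse = (1/2)·[[-4, -2], [-1, -1]]
= [[-2, -1], [-1/2, -1/2]]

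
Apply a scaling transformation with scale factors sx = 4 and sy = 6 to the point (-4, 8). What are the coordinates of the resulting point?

Scaling matrix:
[[4, 0], [0, 6]]
Result: (-4 × 4, 8 × 6) = (-16, 48)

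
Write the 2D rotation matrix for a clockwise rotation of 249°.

Rotation matrix formula: [[cos θ, -sin θ], [sin θ, cos θ]]
A clockwise rotation by 249° is equivalent to a counterclockwise rotation by -249°.
For θ = -249°:
cos(-249°) = -0.3584
sin(-249°) = 0.9336
Result: [[-0.3584, -0.9336], [0.9336, -0.3584]]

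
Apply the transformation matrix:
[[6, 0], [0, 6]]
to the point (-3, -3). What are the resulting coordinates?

Matrix multiplication:
[[6, 0], [0, 6]] × [-3, -3]ᵀ
= [(6)(-3) + (0)(-3), (0)(-3) + (6)(-3)]ᵀ
= [-18, -18]ᵀ
Result: (-18, -18)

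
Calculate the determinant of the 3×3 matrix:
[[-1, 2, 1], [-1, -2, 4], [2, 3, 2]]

Expansion along first row:
det = -1·det([[-2,4],[3,2]]) - 2·det([[-1,4],[2,2]]) + 1·det([[-1,-2],[2,3]])
    = -1·(-2·2 - 4·3) - 2·(-1·2 - 4·2) + 1·(-1·3 - -2·2)
    = -1·-16 - 2·-10 + 1·1
    = 16 + 20 + 1 = 37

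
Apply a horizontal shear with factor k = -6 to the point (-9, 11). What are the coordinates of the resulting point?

Shear matrix for horizontal shear with factor k = -6:
[[1, -6], [0, 1]]
Result: (-9, 11) → (-75, 11)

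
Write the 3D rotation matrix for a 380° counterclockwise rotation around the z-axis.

Rotation matrix for counterclockwise 380° around z-axis:
cos(380°) = 0.9397, sin(380°) = 0.3420
Result: [[0.9397, -0.3420, 0], [0.3420, 0.9397, 0], [0, 0, 1]]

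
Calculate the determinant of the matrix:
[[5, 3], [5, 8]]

For a 2×2 matrix [[a, b], [c, d]], det = ad - bc
det = (5)(8) - (3)(5) = 40 - 15 = 25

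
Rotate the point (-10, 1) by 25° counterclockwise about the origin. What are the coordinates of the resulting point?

Rotation matrix for 25°: [[cos 25°, -sin 25°], [sin 25°, cos 25°]] ≈ [[0.906308, -0.422618], [0.422618, 0.906308]]
[[0.906308, -0.422618], [0.422618, 0.906308]] × [-10, 1]ᵀ ≈ [-9.4857, -3.3199]ᵀ
Result: (-9.4857, -3.3199)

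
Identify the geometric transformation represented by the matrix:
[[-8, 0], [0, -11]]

This matrix represents: non-uniform scaling by sx = -8, sy = -11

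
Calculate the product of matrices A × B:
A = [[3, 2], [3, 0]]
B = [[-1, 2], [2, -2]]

Matrix multiplication:
C[0][0] = 3×-1 + 2×2 = 1
C[0][1] = 3×2 + 2×-2 = 2
C[1][0] = 3×-1 + 0×2 = -3
C[1][1] = 3×2 + 0×-2 = 6
Result: [[1, 2], [-3, 6]]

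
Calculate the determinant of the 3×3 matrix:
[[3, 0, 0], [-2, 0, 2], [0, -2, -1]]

Expansion along first row:
det = 3·det([[0,2],[-2,-1]]) - 0·det([[-2,2],[0,-1]]) + 0·det([[-2,0],[0,-2]])
    = 3·(0·-1 - 2·-2) - 0·(-2·-1 - 2·0) + 0·(-2·-2 - 0·0)
    = 3·4 - 0·2 + 0·4
    = 12 + 0 + 0 = 12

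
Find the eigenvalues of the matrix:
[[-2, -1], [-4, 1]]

Characteristic equation: det(A - λI) = 0
λ² - (trace)λ + (det) = 0
trace = -2 + 1 = -1, det = (-2)(1) - (-1)(-4) = -6
λ² - (-1)λ + (-6) = 0
λ = (-1 ± √((-1)² - 4·(-6))) / 2 = (-1 ± √25) / 2
Solving: λ = -3, 2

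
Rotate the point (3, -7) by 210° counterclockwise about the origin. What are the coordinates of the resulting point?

Rotation matrix for 210°: [[cos 210°, -sin 210°], [sin 210°, cos 210°]] ≈ [[-0.866025, 0.500000], [-0.500000, -0.866025]]
[[-0.866025, 0.500000], [-0.500000, -0.866025]] × [3, -7]ᵀ ≈ [-6.0981, 4.5622]ᵀ
Result: (-6.0981, 4.5622)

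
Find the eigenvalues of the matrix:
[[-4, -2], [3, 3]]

Characteristic equation: det(A - λI) = 0
λ² - (trace)λ + (det) = 0
trace = -4 + 3 = -1, det = (-4)(3) - (-2)(3) = -6
λ² - (-1)λ + (-6) = 0
λ = (-1 ± √((-1)² - 4·(-6))) / 2 = (-1 ± √25) / 2
Solving: λ = -3, 2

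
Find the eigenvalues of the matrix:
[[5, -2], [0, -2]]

Characteristic equation: det(A - λI) = 0
λ² - (trace)λ + (det) = 0
trace = 5 + -2 = 3, det = (5)(-2) - (-2)(0) = -10
λ² - (3)λ + (-10) = 0
λ = (3 ± √((3)² - 4·(-10))) / 2 = (3 ± √49) / 2
Solving: λ = -2, 5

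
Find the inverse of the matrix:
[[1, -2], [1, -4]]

For [[a,b],[c,d]], inverse = (1/det)·[[d,-b],[-c,a]]
det = (1)(-4) - (-2)(1) = -4 - -2 = -2
Inverse = (1/-2)·[[-4, 2], [-1, 1]]
= [[2, -1], [1/2, -1/2]]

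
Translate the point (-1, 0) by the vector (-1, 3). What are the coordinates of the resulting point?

Translation by (-1, 3) (homogeneous matrix [[1, 0, -1], [0, 1, 3], [0, 0, 1]]):
x' = -1 + -1 = -2
y' = 0 + 3 = 3
Result: (-2, 3)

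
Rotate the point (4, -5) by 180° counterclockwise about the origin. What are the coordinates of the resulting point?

Rotation matrix for 180°: [[cos 180°, -sin 180°], [sin 180°, cos 180°]] = [[-1, 0], [0, -1]]
[[-1, 0], [0, -1]] × [4, -5]ᵀ = [-4, 5]ᵀ
Result: (-4, 5)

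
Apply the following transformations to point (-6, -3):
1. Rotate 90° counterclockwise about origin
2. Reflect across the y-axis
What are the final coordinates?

Step 1: Rotate 90° → (3, -6)
Step 2: Reflect across y-axis → (-3, -6)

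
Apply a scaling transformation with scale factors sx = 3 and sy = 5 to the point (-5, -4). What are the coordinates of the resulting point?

Scaling matrix:
[[3, 0], [0, 5]]
Result: (-5 × 3, -4 × 5) = (-15, -20)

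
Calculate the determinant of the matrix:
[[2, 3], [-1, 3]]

For a 2×2 matrix [[a, b], [c, d]], det = ad - bc
det = (2)(3) - (3)(-1) = 6 - -3 = 9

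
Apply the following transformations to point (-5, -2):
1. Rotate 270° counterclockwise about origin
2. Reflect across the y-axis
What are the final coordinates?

Step 1: Rotate 270° → (-2, 5)
Step 2: Reflect across y-axis → (2, 5)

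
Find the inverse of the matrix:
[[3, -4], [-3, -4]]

For [[a,b],[c,d]], inverse = (1/det)·[[d,-b],[-c,a]]
det = (3)(-4) - (-4)(-3) = -12 - 12 = -24
Inverse = (1/-24)·[[-4, 4], [3, 3]]
= [[1/6, -1/6], [-1/8, -1/8]]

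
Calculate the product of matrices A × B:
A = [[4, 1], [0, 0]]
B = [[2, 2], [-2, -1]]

Matrix multiplication:
C[0][0] = 4×2 + 1×-2 = 6
C[0][1] = 4×2 + 1×-1 = 7
C[1][0] = 0×2 + 0×-2 = 0
C[1][1] = 0×2 + 0×-1 = 0
Result: [[6, 7], [0, 0]]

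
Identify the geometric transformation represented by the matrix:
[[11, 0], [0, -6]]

This matrix represents: non-uniform scaling by sx = 11, sy = -6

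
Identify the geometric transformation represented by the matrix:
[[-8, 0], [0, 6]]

This matrix represents: non-uniform scaling by sx = -8, sy = 6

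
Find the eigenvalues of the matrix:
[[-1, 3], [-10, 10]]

Characteristic equation: det(A - λI) = 0
λ² - (trace)λ + (det) = 0
trace = -1 + 10 = 9, det = (-1)(10) - (3)(-10) = 20
λ² - (9)λ + (20) = 0
λ = (9 ± √((9)² - 4·(20))) / 2 = (9 ± √1) / 2
Solving: λ = 4, 5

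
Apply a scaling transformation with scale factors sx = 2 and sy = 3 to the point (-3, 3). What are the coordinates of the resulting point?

Scaling matrix:
[[2, 0], [0, 3]]
Result: (-3 × 2, 3 × 3) = (-6, 9)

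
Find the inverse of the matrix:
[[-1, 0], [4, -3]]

For [[a,b],[c,d]], inverse = (1/det)·[[d,-b],[-c,a]]
det = (-1)(-3) - (0)(4) = 3 - 0 = 3
Inverse = (1/3)·[[-3, 0], [-4, -1]]
= [[-1, 0], [-4/3, -1/3]]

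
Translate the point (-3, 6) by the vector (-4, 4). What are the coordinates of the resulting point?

Translation by (-4, 4) (homogeneous matrix [[1, 0, -4], [0, 1, 4], [0, 0, 1]]):
x' = -3 + -4 = -7
y' = 6 + 4 = 10
Result: (-7, 10)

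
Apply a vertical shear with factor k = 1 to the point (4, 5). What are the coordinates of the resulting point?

Shear matrix for vertical shear with factor k = 1:
[[1, 0], [1, 1]]
Result: (4, 5) → (4, 9)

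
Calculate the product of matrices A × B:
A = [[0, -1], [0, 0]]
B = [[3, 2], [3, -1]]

Matrix multiplication:
C[0][0] = 0×3 + -1×3 = -3
C[0][1] = 0×2 + -1×-1 = 1
C[1][0] = 0×3 + 0×3 = 0
C[1][1] = 0×2 + 0×-1 = 0
Result: [[-3, 1], [0, 0]]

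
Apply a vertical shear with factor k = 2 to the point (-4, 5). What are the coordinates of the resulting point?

Shear matrix for vertical shear with factor k = 2:
[[1, 0], [2, 1]]
Result: (-4, 5) → (-4, -3)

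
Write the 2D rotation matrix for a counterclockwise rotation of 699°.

Rotation matrix formula: [[cos θ, -sin θ], [sin θ, cos θ]]
For θ = 699°:
cos(699°) = 0.9336
sin(699°) = -0.3584
Result: [[0.9336, 0.3584], [-0.3584, 0.9336]]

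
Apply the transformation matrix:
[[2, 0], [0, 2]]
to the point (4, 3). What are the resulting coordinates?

Matrix multiplication:
[[2, 0], [0, 2]] × [4, 3]ᵀ
= [(2)(4) + (0)(3), (0)(4) + (2)(3)]ᵀ
= [8, 6]ᵀ
Result: (8, 6)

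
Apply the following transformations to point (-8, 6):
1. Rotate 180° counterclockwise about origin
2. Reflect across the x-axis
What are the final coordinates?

Step 1: Rotate 180° → (8, -6)
Step 2: Reflect across x-axis → (8, 6)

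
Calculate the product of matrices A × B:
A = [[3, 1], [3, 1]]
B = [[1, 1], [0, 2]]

Matrix multiplication:
C[0][0] = 3×1 + 1×0 = 3
C[0][1] = 3×1 + 1×2 = 5
C[1][0] = 3×1 + 1×0 = 3
C[1][1] = 3×1 + 1×2 = 5
Result: [[3, 5], [3, 5]]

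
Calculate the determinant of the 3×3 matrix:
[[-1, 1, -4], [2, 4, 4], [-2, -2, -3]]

Expansion along first row:
det = -1·det([[4,4],[-2,-3]]) - 1·det([[2,4],[-2,-3]]) + -4·det([[2,4],[-2,-2]])
    = -1·(4·-3 - 4·-2) - 1·(2·-3 - 4·-2) + -4·(2·-2 - 4·-2)
    = -1·-4 - 1·2 + -4·4
    = 4 + -2 + -16 = -14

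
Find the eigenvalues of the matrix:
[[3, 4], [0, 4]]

Characteristic equation: det(A - λI) = 0
λ² - (trace)λ + (det) = 0
trace = 3 + 4 = 7, det = (3)(4) - (4)(0) = 12
λ² - (7)λ + (12) = 0
λ = (7 ± √((7)² - 4·(12))) / 2 = (7 ± √1) / 2
Solving: λ = 3, 4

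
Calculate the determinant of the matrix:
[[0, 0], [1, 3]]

For a 2×2 matrix [[a, b], [c, d]], det = ad - bc
det = (0)(3) - (0)(1) = 0 - 0 = 0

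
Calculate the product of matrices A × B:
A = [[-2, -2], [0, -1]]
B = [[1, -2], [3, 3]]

Matrix multiplication:
C[0][0] = -2×1 + -2×3 = -8
C[0][1] = -2×-2 + -2×3 = -2
C[1][0] = 0×1 + -1×3 = -3
C[1][1] = 0×-2 + -1×3 = -3
Result: [[-8, -2], [-3, -3]]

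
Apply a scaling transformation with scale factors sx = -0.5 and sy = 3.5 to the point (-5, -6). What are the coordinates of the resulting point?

Scaling matrix:
[[-0.50, 0], [0, 3.50]]
Result: (-5 × -0.5, -6 × 3.5) = (2.5, -21)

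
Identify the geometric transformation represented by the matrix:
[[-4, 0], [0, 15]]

This matrix represents: non-uniform scaling by sx = -4, sy = 15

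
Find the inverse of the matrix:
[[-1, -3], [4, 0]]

For [[a,b],[c,d]], inverse = (1/det)·[[d,-b],[-c,a]]
det = (-1)(0) - (-3)(4) = 0 - -12 = 12
Inverse = (1/12)·[[0, 3], [-4, -1]]
= [[0, 1/4], [-1/3, -1/12]]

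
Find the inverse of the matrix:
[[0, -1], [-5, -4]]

For [[a,b],[c,d]], inverse = (1/det)·[[d,-b],[-c,a]]
det = (0)(-4) - (-1)(-5) = 0 - 5 = -5
Inverse = (1/-5)·[[-4, 1], [5, 0]]
= [[4/5, -1/5], [-1, 0]]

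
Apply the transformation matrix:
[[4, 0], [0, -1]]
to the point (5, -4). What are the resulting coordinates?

Matrix multiplication:
[[4, 0], [0, -1]] × [5, -4]ᵀ
= [(4)(5) + (0)(-4), (0)(5) + (-1)(-4)]ᵀ
= [20, 4]ᵀ
Result: (20, 4)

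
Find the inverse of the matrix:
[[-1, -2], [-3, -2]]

For [[a,b],[c,d]], inverse = (1/det)·[[d,-b],[-c,a]]
det = (-1)(-2) - (-2)(-3) = 2 - 6 = -4
Inverse = (1/-4)·[[-2, 2], [3, -1]]
= [[1/2, -1/2], [-3/4, 1/4]]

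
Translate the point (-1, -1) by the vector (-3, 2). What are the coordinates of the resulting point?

Translation by (-3, 2) (homogeneous matrix [[1, 0, -3], [0, 1, 2], [0, 0, 1]]):
x' = -1 + -3 = -4
y' = -1 + 2 = 1
Result: (-4, 1)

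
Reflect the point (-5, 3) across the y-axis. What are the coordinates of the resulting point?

Reflection across y-axis: (-5, 3) → (5, 3)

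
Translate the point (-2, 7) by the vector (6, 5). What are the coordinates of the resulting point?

Translation by (6, 5) (homogeneous matrix [[1, 0, 6], [0, 1, 5], [0, 0, 1]]):
x' = -2 + 6 = 4
y' = 7 + 5 = 12
Result: (4, 12)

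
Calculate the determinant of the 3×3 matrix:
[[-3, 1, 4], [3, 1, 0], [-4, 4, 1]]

Expansion along first row:
det = -3·det([[1,0],[4,1]]) - 1·det([[3,0],[-4,1]]) + 4·det([[3,1],[-4,4]])
    = -3·(1·1 - 0·4) - 1·(3·1 - 0·-4) + 4·(3·4 - 1·-4)
    = -3·1 - 1·3 + 4·16
    = -3 + -3 + 64 = 58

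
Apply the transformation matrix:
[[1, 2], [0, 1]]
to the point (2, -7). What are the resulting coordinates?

Matrix multiplication:
[[1, 2], [0, 1]] × [2, -7]ᵀ
= [(1)(2) + (2)(-7), (0)(2) + (1)(-7)]ᵀ
= [-12, -7]ᵀ
Result: (-12, -7)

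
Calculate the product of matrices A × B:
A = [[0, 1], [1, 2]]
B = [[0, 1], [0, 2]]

Matrix multiplication:
C[0][0] = 0×0 + 1×0 = 0
C[0][1] = 0×1 + 1×2 = 2
C[1][0] = 1×0 + 2×0 = 0
C[1][1] = 1×1 + 2×2 = 5
Result: [[0, 2], [0, 5]]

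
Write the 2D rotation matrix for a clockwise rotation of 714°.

Rotation matrix formula: [[cos θ, -sin θ], [sin θ, cos θ]]
A clockwise rotation by 714° is equivalent to a counterclockwise rotation by -714°.
For θ = -714°:
cos(-714°) = 0.9945
sin(-714°) = 0.1045
Result: [[0.9945, -0.1045], [0.1045, 0.9945]]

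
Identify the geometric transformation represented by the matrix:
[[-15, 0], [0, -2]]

This matrix represents: non-uniform scaling by sx = -15, sy = -2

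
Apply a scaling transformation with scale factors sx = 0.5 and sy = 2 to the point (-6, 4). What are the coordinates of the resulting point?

Scaling matrix:
[[0.50, 0], [0, 2]]
Result: (-6 × 0.5, 4 × 2) = (-3, 8)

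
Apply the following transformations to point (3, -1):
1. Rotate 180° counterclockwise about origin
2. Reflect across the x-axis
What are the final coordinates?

Step 1: Rotate 180° → (-3, 1)
Step 2: Reflect across x-axis → (-3, -1)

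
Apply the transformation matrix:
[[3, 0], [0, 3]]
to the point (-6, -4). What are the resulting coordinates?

Matrix multiplication:
[[3, 0], [0, 3]] × [-6, -4]ᵀ
= [(3)(-6) + (0)(-4), (0)(-6) + (3)(-4)]ᵀ
= [-18, -12]ᵀ
Result: (-18, -12)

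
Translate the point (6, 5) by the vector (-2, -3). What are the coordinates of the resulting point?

Translation by (-2, -3) (homogeneous matrix [[1, 0, -2], [0, 1, -3], [0, 0, 1]]):
x' = 6 + -2 = 4
y' = 5 + -3 = 2
Result: (4, 2)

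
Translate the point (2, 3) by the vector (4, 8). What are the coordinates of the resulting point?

Translation by (4, 8) (homogeneous matrix [[1, 0, 4], [0, 1, 8], [0, 0, 1]]):
x' = 2 + 4 = 6
y' = 3 + 8 = 11
Result: (6, 11)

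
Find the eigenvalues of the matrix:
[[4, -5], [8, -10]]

Characteristic equation: det(A - λI) = 0
λ² - (trace)λ + (det) = 0
trace = 4 + -10 = -6, det = (4)(-10) - (-5)(8) = 0
λ² - (-6)λ + (0) = 0
λ = (-6 ± √((-6)² - 4·(0))) / 2 = (-6 ± √36) / 2
Solving: λ = -6, 0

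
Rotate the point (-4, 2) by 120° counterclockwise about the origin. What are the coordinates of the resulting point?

Rotation matrix for 120°: [[cos 120°, -sin 120°], [sin 120°, cos 120°]] ≈ [[-0.500000, -0.866025], [0.866025, -0.500000]]
[[-0.500000, -0.866025], [0.866025, -0.500000]] × [-4, 2]ᵀ ≈ [0.2679, -4.4641]ᵀ
Result: (0.2679, -4.4641)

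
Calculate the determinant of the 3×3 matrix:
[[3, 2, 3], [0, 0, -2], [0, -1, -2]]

Expansion along first row:
det = 3·det([[0,-2],[-1,-2]]) - 2·det([[0,-2],[0,-2]]) + 3·det([[0,0],[0,-1]])
    = 3·(0·-2 - -2·-1) - 2·(0·-2 - -2·0) + 3·(0·-1 - 0·0)
    = 3·-2 - 2·0 + 3·0
    = -6 + 0 + 0 = -6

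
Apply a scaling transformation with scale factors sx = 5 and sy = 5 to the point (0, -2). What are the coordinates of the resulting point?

Scaling matrix:
[[5, 0], [0, 5]]
Result: (0 × 5, -2 × 5) = (0, -10)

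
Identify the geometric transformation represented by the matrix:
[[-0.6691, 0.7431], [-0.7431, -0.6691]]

This matrix represents: rotation by 228° counterclockwise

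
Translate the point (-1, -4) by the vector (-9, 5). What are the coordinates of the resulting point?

Translation by (-9, 5) (homogeneous matrix [[1, 0, -9], [0, 1, 5], [0, 0, 1]]):
x' = -1 + -9 = -10
y' = -4 + 5 = 1
Result: (-10, 1)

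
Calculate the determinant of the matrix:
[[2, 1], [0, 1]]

For a 2×2 matrix [[a, b], [c, d]], det = ad - bc
det = (2)(1) - (1)(0) = 2 - 0 = 2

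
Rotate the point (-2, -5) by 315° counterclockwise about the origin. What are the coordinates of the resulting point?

Rotation matrix for 315°: [[cos 315°, -sin 315°], [sin 315°, cos 315°]] ≈ [[0.707107, 0.707107], [-0.707107, 0.707107]]
[[0.707107, 0.707107], [-0.707107, 0.707107]] × [-2, -5]ᵀ ≈ [-4.9497, -2.1213]ᵀ
Result: (-4.9497, -2.1213)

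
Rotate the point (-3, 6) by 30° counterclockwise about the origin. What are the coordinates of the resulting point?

Rotation matrix for 30°: [[cos 30°, -sin 30°], [sin 30°, cos 30°]] ≈ [[0.866025, -0.500000], [0.500000, 0.866025]]
[[0.866025, -0.500000], [0.500000, 0.866025]] × [-3, 6]ᵀ ≈ [-5.5981, 3.6962]ᵀ
Result: (-5.5981, 3.6962)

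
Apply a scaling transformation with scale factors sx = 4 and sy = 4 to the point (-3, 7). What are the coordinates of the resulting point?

Scaling matrix:
[[4, 0], [0, 4]]
Result: (-3 × 4, 7 × 4) = (-12, 28)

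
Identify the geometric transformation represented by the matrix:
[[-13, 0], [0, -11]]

This matrix represents: non-uniform scaling by sx = -13, sy = -11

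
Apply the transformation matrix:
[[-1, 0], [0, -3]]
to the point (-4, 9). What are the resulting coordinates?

Matrix multiplication:
[[-1, 0], [0, -3]] × [-4, 9]ᵀ
= [(-1)(-4) + (0)(9), (0)(-4) + (-3)(9)]ᵀ
= [4, -27]ᵀ
Result: (4, -27)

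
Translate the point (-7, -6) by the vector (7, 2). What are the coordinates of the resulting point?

Translation by (7, 2) (homogeneous matrix [[1, 0, 7], [0, 1, 2], [0, 0, 1]]):
x' = -7 + 7 = 0
y' = -6 + 2 = -4
Result: (0, -4)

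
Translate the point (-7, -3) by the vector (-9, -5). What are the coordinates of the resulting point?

Translation by (-9, -5) (homogeneous matrix [[1, 0, -9], [0, 1, -5], [0, 0, 1]]):
x' = -7 + -9 = -16
y' = -3 + -5 = -8
Result: (-16, -8)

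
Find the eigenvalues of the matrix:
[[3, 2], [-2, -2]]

Characteristic equation: det(A - λI) = 0
λ² - (trace)λ + (det) = 0
trace = 3 + -2 = 1, det = (3)(-2) - (2)(-2) = -2
λ² - (1)λ + (-2) = 0
λ = (1 ± √((1)² - 4·(-2))) / 2 = (1 ± √9) / 2
Solving: λ = -1, 2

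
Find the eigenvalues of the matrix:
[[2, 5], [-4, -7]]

Characteristic equation: det(A - λI) = 0
λ² - (trace)λ + (det) = 0
trace = 2 + -7 = -5, det = (2)(-7) - (5)(-4) = 6
λ² - (-5)λ + (6) = 0
λ = (-5 ± √((-5)² - 4·(6))) / 2 = (-5 ± √1) / 2
Solving: λ = -3, -2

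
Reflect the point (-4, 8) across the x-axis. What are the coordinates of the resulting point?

Reflection across x-axis: (-4, 8) → (-4, -8)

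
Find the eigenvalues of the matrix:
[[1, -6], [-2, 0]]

Characteristic equation: det(A - λI) = 0
λ² - (trace)λ + (det) = 0
trace = 1 + 0 = 1, det = (1)(0) - (-6)(-2) = -12
λ² - (1)λ + (-12) = 0
λ = (1 ± √((1)² - 4·(-12))) / 2 = (1 ± √49) / 2
Solving: λ = -3, 4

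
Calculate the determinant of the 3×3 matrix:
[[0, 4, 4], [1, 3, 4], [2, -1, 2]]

Expansion along first row:
det = 0·det([[3,4],[-1,2]]) - 4·det([[1,4],[2,2]]) + 4·det([[1,3],[2,-1]])
    = 0·(3·2 - 4·-1) - 4·(1·2 - 4·2) + 4·(1·-1 - 3·2)
    = 0·10 - 4·-6 + 4·-7
    = 0 + 24 + -28 = -4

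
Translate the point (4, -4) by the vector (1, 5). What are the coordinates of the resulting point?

Translation by (1, 5) (homogeneous matrix [[1, 0, 1], [0, 1, 5], [0, 0, 1]]):
x' = 4 + 1 = 5
y' = -4 + 5 = 1
Result: (5, 1)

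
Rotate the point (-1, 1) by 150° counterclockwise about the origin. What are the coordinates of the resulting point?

Rotation matrix for 150°: [[cos 150°, -sin 150°], [sin 150°, cos 150°]] ≈ [[-0.866025, -0.500000], [0.500000, -0.866025]]
[[-0.866025, -0.500000], [0.500000, -0.866025]] × [-1, 1]ᵀ ≈ [0.3660, -1.3660]ᵀ
Result: (0.3660, -1.3660)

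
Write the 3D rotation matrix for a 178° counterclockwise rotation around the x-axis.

Rotation matrix for counterclockwise 178° around x-axis:
cos(178°) = -0.9994, sin(178°) = 0.0349
Result: [[1, 0, 0], [0, -0.9994, -0.0349], [0, 0.0349, -0.9994]]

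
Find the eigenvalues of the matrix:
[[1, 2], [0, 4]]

Characteristic equation: det(A - λI) = 0
λ² - (trace)λ + (det) = 0
trace = 1 + 4 = 5, det = (1)(4) - (2)(0) = 4
λ² - (5)λ + (4) = 0
λ = (5 ± √((5)² - 4·(4))) / 2 = (5 ± √9) / 2
Solving: λ = 1, 4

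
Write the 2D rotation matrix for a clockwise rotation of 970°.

Rotation matrix formula: [[cos θ, -sin θ], [sin θ, cos θ]]
A clockwise rotation by 970° is equivalent to a counterclockwise rotation by -970°.
For θ = -970°:
cos(-970°) = -0.3420
sin(-970°) = 0.9397
Result: [[-0.3420, -0.9397], [0.9397, -0.3420]]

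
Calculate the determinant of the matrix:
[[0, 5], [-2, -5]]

For a 2×2 matrix [[a, b], [c, d]], det = ad - bc
det = (0)(-5) - (5)(-2) = 0 - -10 = 10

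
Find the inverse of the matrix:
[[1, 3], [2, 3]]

For [[a,b],[c,d]], inverse = (1/det)·[[d,-b],[-c,a]]
det = (1)(3) - (3)(2) = 3 - 6 = -3
Inverse = (1/-3)·[[3, -3], [-2, 1]]
= [[-1, 1], [2/3, -1/3]]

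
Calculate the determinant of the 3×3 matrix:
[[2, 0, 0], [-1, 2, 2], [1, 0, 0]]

Expansion along first row:
det = 2·det([[2,2],[0,0]]) - 0·det([[-1,2],[1,0]]) + 0·det([[-1,2],[1,0]])
    = 2·(2·0 - 2·0) - 0·(-1·0 - 2·1) + 0·(-1·0 - 2·1)
    = 2·0 - 0·-2 + 0·-2
    = 0 + 0 + 0 = 0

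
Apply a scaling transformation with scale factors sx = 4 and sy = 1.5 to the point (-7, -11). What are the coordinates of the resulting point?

Scaling matrix:
[[4, 0], [0, 1.50]]
Result: (-7 × 4, -11 × 1.5) = (-28, -16.5)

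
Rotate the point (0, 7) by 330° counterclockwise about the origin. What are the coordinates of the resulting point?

Rotation matrix for 330°: [[cos 330°, -sin 330°], [sin 330°, cos 330°]] ≈ [[0.866025, 0.500000], [-0.500000, 0.866025]]
[[0.866025, 0.500000], [-0.500000, 0.866025]] × [0, 7]ᵀ ≈ [3.5000, 6.0622]ᵀ
Result: (3.5000, 6.0622)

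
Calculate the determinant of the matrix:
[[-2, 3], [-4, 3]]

For a 2×2 matrix [[a, b], [c, d]], det = ad - bc
det = (-2)(3) - (3)(-4) = -6 - -12 = 6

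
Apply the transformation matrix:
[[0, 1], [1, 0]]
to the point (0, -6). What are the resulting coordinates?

Matrix multiplication:
[[0, 1], [1, 0]] × [0, -6]ᵀ
= [(0)(0) + (1)(-6), (1)(0) + (0)(-6)]ᵀ
= [-6, 0]ᵀ
Result: (-6, 0)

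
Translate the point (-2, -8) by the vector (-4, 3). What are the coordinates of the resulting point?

Translation by (-4, 3) (homogeneous matrix [[1, 0, -4], [0, 1, 3], [0, 0, 1]]):
x' = -2 + -4 = -6
y' = -8 + 3 = -5
Result: (-6, -5)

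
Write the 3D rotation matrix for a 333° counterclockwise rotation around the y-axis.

Rotation matrix for counterclockwise 333° around y-axis:
cos(333°) = 0.8910, sin(333°) = -0.4540
Result: [[0.8910, 0, -0.4540], [0, 1, 0], [0.4540, 0, 0.8910]]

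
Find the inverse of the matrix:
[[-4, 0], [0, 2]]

For [[a,b],[c,d]], inverse = (1/det)·[[d,-b],[-c,a]]
det = (-4)(2) - (0)(0) = -8 - 0 = -8
Inverse = (1/-8)·[[2, 0], [0, -4]]
= [[-1/4, 0], [0, 1/2]]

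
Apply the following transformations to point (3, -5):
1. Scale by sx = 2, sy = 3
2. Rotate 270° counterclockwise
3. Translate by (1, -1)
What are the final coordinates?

Step 1: Scale → (6, -15)
Step 2: Rotate 270° → (-15, -6)
Step 3: Translate → (-14, -7)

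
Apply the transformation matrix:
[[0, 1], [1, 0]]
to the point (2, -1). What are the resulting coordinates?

Matrix multiplication:
[[0, 1], [1, 0]] × [2, -1]ᵀ
= [(0)(2) + (1)(-1), (1)(2) + (0)(-1)]ᵀ
= [-1, 2]ᵀ
Result: (-1, 2)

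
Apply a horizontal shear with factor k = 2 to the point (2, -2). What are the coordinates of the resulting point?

Shear matrix for horizontal shear with factor k = 2:
[[1, 2], [0, 1]]
Result: (2, -2) → (-2, -2)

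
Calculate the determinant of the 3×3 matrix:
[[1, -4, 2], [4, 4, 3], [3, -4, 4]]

Expansion along first row:
det = 1·det([[4,3],[-4,4]]) - -4·det([[4,3],[3,4]]) + 2·det([[4,4],[3,-4]])
    = 1·(4·4 - 3·-4) - -4·(4·4 - 3·3) + 2·(4·-4 - 4·3)
    = 1·28 - -4·7 + 2·-28
    = 28 + 28 + -56 = 0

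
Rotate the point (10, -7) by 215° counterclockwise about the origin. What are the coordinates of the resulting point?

Rotation matrix for 215°: [[cos 215°, -sin 215°], [sin 215°, cos 215°]] ≈ [[-0.819152, 0.573576], [-0.573576, -0.819152]]
[[-0.819152, 0.573576], [-0.573576, -0.819152]] × [10, -7]ᵀ ≈ [-12.2066, -0.0017]ᵀ
Result: (-12.2066, -0.0017)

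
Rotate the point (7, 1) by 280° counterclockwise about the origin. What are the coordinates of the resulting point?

Rotation matrix for 280°: [[cos 280°, -sin 280°], [sin 280°, cos 280°]] ≈ [[0.173648, 0.984808], [-0.984808, 0.173648]]
[[0.173648, 0.984808], [-0.984808, 0.173648]] × [7, 1]ᵀ ≈ [2.2003, -6.7200]ᵀ
Result: (2.2003, -6.7200)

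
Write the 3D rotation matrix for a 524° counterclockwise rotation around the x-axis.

Rotation matrix for counterclockwise 524° around x-axis:
cos(524°) = -0.9613, sin(524°) = 0.2756
Result: [[1, 0, 0], [0, -0.9613, -0.2756], [0, 0.2756, -0.9613]]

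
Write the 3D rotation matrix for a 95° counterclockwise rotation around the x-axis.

Rotation matrix for counterclockwise 95° around x-axis:
cos(95°) = -0.0872, sin(95°) = 0.9962
Result: [[1, 0, 0], [0, -0.0872, -0.9962], [0, 0.9962, -0.0872]]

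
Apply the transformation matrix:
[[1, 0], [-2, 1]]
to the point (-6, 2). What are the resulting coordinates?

Matrix multiplication:
[[1, 0], [-2, 1]] × [-6, 2]ᵀ
= [(1)(-6) + (0)(2), (-2)(-6) + (1)(2)]ᵀ
= [-6, 14]ᵀ
Result: (-6, 14)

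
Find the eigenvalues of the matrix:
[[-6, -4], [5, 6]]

Characteristic equation: det(A - λI) = 0
λ² - (trace)λ + (det) = 0
trace = -6 + 6 = 0, det = (-6)(6) - (-4)(5) = -16
λ² - (0)λ + (-16) = 0
λ = (0 ± √((0)² - 4·(-16))) / 2 = (0 ± √64) / 2
Solving: λ = -4, 4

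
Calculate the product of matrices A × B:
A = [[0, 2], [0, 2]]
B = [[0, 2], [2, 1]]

Matrix multiplication:
C[0][0] = 0×0 + 2×2 = 4
C[0][1] = 0×2 + 2×1 = 2
C[1][0] = 0×0 + 2×2 = 4
C[1][1] = 0×2 + 2×1 = 2
Result: [[4, 2], [4, 2]]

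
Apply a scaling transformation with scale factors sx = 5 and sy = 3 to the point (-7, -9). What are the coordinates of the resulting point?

Scaling matrix:
[[5, 0], [0, 3]]
Result: (-7 × 5, -9 × 3) = (-35, -27)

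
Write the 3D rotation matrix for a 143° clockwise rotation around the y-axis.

Rotation matrix for clockwise 143° around y-axis:
A clockwise rotation by 143° is a counterclockwise rotation by -143°.
cos(-143°) = -0.7986, sin(-143°) = -0.6018
Result: [[-0.7986, 0, -0.6018], [0, 1, 0], [0.6018, 0, -0.7986]]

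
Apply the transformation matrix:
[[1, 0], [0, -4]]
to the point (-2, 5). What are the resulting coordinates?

Matrix multiplication:
[[1, 0], [0, -4]] × [-2, 5]ᵀ
= [(1)(-2) + (0)(5), (0)(-2) + (-4)(5)]ᵀ
= [-2, -20]ᵀ
Result: (-2, -20)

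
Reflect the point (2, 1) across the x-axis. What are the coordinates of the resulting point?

Reflection across x-axis: (2, 1) → (2, -1)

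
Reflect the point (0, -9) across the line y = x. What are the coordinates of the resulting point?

Reflection across line y = x: (0, -9) → (-9, 0)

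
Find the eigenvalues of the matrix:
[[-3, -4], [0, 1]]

Characteristic equation: det(A - λI) = 0
λ² - (trace)λ + (det) = 0
trace = -3 + 1 = -2, det = (-3)(1) - (-4)(0) = -3
λ² - (-2)λ + (-3) = 0
λ = (-2 ± √((-2)² - 4·(-3))) / 2 = (-2 ± √16) / 2
Solving: λ = -3, 1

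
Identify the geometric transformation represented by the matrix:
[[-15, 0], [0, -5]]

This matrix represents: non-uniform scaling by sx = -15, sy = -5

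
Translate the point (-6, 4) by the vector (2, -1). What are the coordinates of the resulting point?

Translation by (2, -1) (homogeneous matrix [[1, 0, 2], [0, 1, -1], [0, 0, 1]]):
x' = -6 + 2 = -4
y' = 4 + -1 = 3
Result: (-4, 3)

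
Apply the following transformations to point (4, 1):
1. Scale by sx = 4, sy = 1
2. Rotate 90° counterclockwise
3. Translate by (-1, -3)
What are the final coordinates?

Step 1: Scale → (16, 1)
Step 2: Rotate 90° → (-1, 16)
Step 3: Translate → (-2, 13)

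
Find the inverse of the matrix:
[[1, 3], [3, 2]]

For [[a,b],[c,d]], inverse = (1/det)·[[d,-b],[-c,a]]
det = (1)(2) - (3)(3) = 2 - 9 = -7
Inverse = (1/-7)·[[2, -3], [-3, 1]]
= [[-2/7, 3/7], [3/7, -1/7]]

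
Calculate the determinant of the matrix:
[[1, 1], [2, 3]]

For a 2×2 matrix [[a, b], [c, d]], det = ad - bc
det = (1)(3) - (1)(2) = 3 - 2 = 1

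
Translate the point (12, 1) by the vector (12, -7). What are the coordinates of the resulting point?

Translation by (12, -7) (homogeneous matrix [[1, 0, 12], [0, 1, -7], [0, 0, 1]]):
x' = 12 + 12 = 24
y' = 1 + -7 = -6
Result: (24, -6)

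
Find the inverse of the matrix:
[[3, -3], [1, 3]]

For [[a,b],[c,d]], inverse = (1/det)·[[d,-b],[-c,a]]
det = (3)(3) - (-3)(1) = 9 - -3 = 12
Inverse = (1/12)·[[3, 3], [-1, 3]]
= [[1/4, 1/4], [-1/12, 1/4]]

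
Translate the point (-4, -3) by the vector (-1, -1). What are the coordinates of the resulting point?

Translation by (-1, -1) (homogeneous matrix [[1, 0, -1], [0, 1, -1], [0, 0, 1]]):
x' = -4 + -1 = -5
y' = -3 + -1 = -4
Result: (-5, -4)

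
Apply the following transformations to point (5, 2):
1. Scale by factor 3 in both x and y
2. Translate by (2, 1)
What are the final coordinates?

Step 1: Scale (5, 2) by 3 → (15, 6)
Step 2: Translate by (2, 1) → (17, 7)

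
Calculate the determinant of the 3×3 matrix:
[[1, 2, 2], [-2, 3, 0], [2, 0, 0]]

Expansion along first row:
det = 1·det([[3,0],[0,0]]) - 2·det([[-2,0],[2,0]]) + 2·det([[-2,3],[2,0]])
    = 1·(3·0 - 0·0) - 2·(-2·0 - 0·2) + 2·(-2·0 - 3·2)
    = 1·0 - 2·0 + 2·-6
    = 0 + 0 + -12 = -12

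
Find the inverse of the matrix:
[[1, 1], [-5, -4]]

For [[a,b],[c,d]], inverse = (1/det)·[[d,-b],[-c,a]]
det = (1)(-4) - (1)(-5) = -4 - -5 = 1
Inverse = [[-4, -1], [5, 1]]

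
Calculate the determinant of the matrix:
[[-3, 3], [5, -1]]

For a 2×2 matrix [[a, b], [c, d]], det = ad - bc
det = (-3)(-1) - (3)(5) = 3 - 15 = -12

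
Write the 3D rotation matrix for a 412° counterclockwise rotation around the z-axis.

Rotation matrix for counterclockwise 412° around z-axis:
cos(412°) = 0.6157, sin(412°) = 0.7880
Result: [[0.6157, -0.7880, 0], [0.7880, 0.6157, 0], [0, 0, 1]]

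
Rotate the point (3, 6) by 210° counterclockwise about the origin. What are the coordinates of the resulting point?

Rotation matrix for 210°: [[cos 210°, -sin 210°], [sin 210°, cos 210°]] ≈ [[-0.866025, 0.500000], [-0.500000, -0.866025]]
[[-0.866025, 0.500000], [-0.500000, -0.866025]] × [3, 6]ᵀ ≈ [0.4019, -6.6962]ᵀ
Result: (0.4019, -6.6962)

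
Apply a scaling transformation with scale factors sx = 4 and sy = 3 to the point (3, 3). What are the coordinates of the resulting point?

Scaling matrix:
[[4, 0], [0, 3]]
Result: (3 × 4, 3 × 3) = (12, 9)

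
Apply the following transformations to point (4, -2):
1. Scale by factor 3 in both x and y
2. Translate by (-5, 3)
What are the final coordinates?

Step 1: Scale (4, -2) by 3 → (12, -6)
Step 2: Translate by (-5, 3) → (7, -3)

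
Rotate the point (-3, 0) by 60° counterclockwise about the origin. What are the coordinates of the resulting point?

Rotation matrix for 60°: [[cos 60°, -sin 60°], [sin 60°, cos 60°]] ≈ [[0.500000, -0.866025], [0.866025, 0.500000]]
[[0.500000, -0.866025], [0.866025, 0.500000]] × [-3, 0]ᵀ ≈ [-1.5000, -2.5981]ᵀ
Result: (-1.5000, -2.5981)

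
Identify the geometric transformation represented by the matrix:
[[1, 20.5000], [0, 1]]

This matrix represents: horizontal shear with factor 20.5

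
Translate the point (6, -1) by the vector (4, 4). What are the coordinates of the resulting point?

Translation by (4, 4) (homogeneous matrix [[1, 0, 4], [0, 1, 4], [0, 0, 1]]):
x' = 6 + 4 = 10
y' = -1 + 4 = 3
Result: (10, 3)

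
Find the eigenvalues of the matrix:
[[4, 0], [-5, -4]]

Characteristic equation: det(A - λI) = 0
λ² - (trace)λ + (det) = 0
trace = 4 + -4 = 0, det = (4)(-4) - (0)(-5) = -16
λ² - (0)λ + (-16) = 0
λ = (0 ± √((0)² - 4·(-16))) / 2 = (0 ± √64) / 2
Solving: λ = -4, 4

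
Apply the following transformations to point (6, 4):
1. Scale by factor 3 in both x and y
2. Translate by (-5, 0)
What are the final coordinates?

Step 1: Scale (6, 4) by 3 → (18, 12)
Step 2: Translate by (-5, 0) → (13, 12)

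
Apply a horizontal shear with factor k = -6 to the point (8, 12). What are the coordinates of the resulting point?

Shear matrix for horizontal shear with factor k = -6:
[[1, -6], [0, 1]]
Result: (8, 12) → (-64, 12)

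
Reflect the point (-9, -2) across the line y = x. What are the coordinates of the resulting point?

Reflection across line y = x: (-9, -2) → (-2, -9)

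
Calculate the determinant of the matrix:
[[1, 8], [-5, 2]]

For a 2×2 matrix [[a, b], [c, d]], det = ad - bc
det = (1)(2) - (8)(-5) = 2 - -40 = 42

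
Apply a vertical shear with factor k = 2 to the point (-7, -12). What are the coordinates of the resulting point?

Shear matrix for vertical shear with factor k = 2:
[[1, 0], [2, 1]]
Result: (-7, -12) → (-7, -26)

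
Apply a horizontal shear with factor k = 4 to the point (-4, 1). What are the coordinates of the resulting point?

Shear matrix for horizontal shear with factor k = 4:
[[1, 4], [0, 1]]
Result: (-4, 1) → (0, 1)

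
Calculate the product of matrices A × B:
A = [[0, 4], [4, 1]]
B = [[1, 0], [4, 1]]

Matrix multiplication:
C[0][0] = 0×1 + 4×4 = 16
C[0][1] = 0×0 + 4×1 = 4
C[1][0] = 4×1 + 1×4 = 8
C[1][1] = 4×0 + 1×1 = 1
Result: [[16, 4], [8, 1]]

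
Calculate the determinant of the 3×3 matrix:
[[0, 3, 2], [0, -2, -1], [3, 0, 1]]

Expansion along first row:
det = 0·det([[-2,-1],[0,1]]) - 3·det([[0,-1],[3,1]]) + 2·det([[0,-2],[3,0]])
    = 0·(-2·1 - -1·0) - 3·(0·1 - -1·3) + 2·(0·0 - -2·3)
    = 0·-2 - 3·3 + 2·6
    = 0 + -9 + 12 = 3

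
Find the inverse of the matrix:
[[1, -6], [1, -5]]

For [[a,b],[c,d]], inverse = (1/det)·[[d,-b],[-c,a]]
det = (1)(-5) - (-6)(1) = -5 - -6 = 1
Inverse = [[-5, 6], [-1, 1]]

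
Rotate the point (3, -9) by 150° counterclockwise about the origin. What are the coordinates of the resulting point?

Rotation matrix for 150°: [[cos 150°, -sin 150°], [sin 150°, cos 150°]] ≈ [[-0.866025, -0.500000], [0.500000, -0.866025]]
[[-0.866025, -0.500000], [0.500000, -0.866025]] × [3, -9]ᵀ ≈ [1.9019, 9.2942]ᵀ
Result: (1.9019, 9.2942)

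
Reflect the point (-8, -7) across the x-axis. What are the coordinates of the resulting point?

Reflection across x-axis: (-8, -7) → (-8, 7)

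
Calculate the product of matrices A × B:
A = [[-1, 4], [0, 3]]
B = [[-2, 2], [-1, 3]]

Matrix multiplication:
C[0][0] = -1×-2 + 4×-1 = -2
C[0][1] = -1×2 + 4×3 = 10
C[1][0] = 0×-2 + 3×-1 = -3
C[1][1] = 0×2 + 3×3 = 9
Result: [[-2, 10], [-3, 9]]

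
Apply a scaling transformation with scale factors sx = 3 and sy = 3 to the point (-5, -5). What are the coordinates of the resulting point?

Scaling matrix:
[[3, 0], [0, 3]]
Result: (-5 × 3, -5 × 3) = (-15, -15)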